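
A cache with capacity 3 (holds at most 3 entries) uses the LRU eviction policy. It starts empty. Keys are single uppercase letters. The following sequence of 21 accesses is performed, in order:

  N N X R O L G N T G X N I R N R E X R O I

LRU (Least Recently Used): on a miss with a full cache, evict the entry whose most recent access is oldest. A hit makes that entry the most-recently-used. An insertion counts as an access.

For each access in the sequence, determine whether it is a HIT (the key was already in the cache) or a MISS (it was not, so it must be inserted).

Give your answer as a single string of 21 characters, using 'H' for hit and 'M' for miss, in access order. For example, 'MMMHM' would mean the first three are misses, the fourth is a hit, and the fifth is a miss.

LRU simulation (capacity=3):
  1. access N: MISS. Cache (LRU->MRU): [N]
  2. access N: HIT. Cache (LRU->MRU): [N]
  3. access X: MISS. Cache (LRU->MRU): [N X]
  4. access R: MISS. Cache (LRU->MRU): [N X R]
  5. access O: MISS, evict N. Cache (LRU->MRU): [X R O]
  6. access L: MISS, evict X. Cache (LRU->MRU): [R O L]
  7. access G: MISS, evict R. Cache (LRU->MRU): [O L G]
  8. access N: MISS, evict O. Cache (LRU->MRU): [L G N]
  9. access T: MISS, evict L. Cache (LRU->MRU): [G N T]
  10. access G: HIT. Cache (LRU->MRU): [N T G]
  11. access X: MISS, evict N. Cache (LRU->MRU): [T G X]
  12. access N: MISS, evict T. Cache (LRU->MRU): [G X N]
  13. access I: MISS, evict G. Cache (LRU->MRU): [X N I]
  14. access R: MISS, evict X. Cache (LRU->MRU): [N I R]
  15. access N: HIT. Cache (LRU->MRU): [I R N]
  16. access R: HIT. Cache (LRU->MRU): [I N R]
  17. access E: MISS, evict I. Cache (LRU->MRU): [N R E]
  18. access X: MISS, evict N. Cache (LRU->MRU): [R E X]
  19. access R: HIT. Cache (LRU->MRU): [E X R]
  20. access O: MISS, evict E. Cache (LRU->MRU): [X R O]
  21. access I: MISS, evict X. Cache (LRU->MRU): [R O I]
Total: 5 hits, 16 misses, 13 evictions

Answer: MHMMMMMMMHMMMMHHMMHMM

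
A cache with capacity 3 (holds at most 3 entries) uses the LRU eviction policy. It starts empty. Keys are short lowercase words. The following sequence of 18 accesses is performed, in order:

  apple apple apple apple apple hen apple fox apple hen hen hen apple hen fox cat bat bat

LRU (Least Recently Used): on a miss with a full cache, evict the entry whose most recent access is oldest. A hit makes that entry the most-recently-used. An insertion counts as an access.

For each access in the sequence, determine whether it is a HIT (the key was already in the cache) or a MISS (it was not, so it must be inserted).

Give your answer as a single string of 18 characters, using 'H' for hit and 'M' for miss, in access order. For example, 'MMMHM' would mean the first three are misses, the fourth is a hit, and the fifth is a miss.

LRU simulation (capacity=3):
  1. access apple: MISS. Cache (LRU->MRU): [apple]
  2. access apple: HIT. Cache (LRU->MRU): [apple]
  3. access apple: HIT. Cache (LRU->MRU): [apple]
  4. access apple: HIT. Cache (LRU->MRU): [apple]
  5. access apple: HIT. Cache (LRU->MRU): [apple]
  6. access hen: MISS. Cache (LRU->MRU): [apple hen]
  7. access apple: HIT. Cache (LRU->MRU): [hen apple]
  8. access fox: MISS. Cache (LRU->MRU): [hen apple fox]
  9. access apple: HIT. Cache (LRU->MRU): [hen fox apple]
  10. access hen: HIT. Cache (LRU->MRU): [fox apple hen]
  11. access hen: HIT. Cache (LRU->MRU): [fox apple hen]
  12. access hen: HIT. Cache (LRU->MRU): [fox apple hen]
  13. access apple: HIT. Cache (LRU->MRU): [fox hen apple]
  14. access hen: HIT. Cache (LRU->MRU): [fox apple hen]
  15. access fox: HIT. Cache (LRU->MRU): [apple hen fox]
  16. access cat: MISS, evict apple. Cache (LRU->MRU): [hen fox cat]
  17. access bat: MISS, evict hen. Cache (LRU->MRU): [fox cat bat]
  18. access bat: HIT. Cache (LRU->MRU): [fox cat bat]
Total: 13 hits, 5 misses, 2 evictions

Answer: MHHHHMHMHHHHHHHMMH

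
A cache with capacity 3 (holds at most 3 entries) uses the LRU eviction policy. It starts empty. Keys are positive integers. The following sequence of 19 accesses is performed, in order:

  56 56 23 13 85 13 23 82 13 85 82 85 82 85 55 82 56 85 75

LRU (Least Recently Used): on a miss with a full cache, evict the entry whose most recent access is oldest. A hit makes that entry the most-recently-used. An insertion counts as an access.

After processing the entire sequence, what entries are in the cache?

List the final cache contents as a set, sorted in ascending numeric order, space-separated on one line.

Answer: 56 75 85

Derivation:
LRU simulation (capacity=3):
  1. access 56: MISS. Cache (LRU->MRU): [56]
  2. access 56: HIT. Cache (LRU->MRU): [56]
  3. access 23: MISS. Cache (LRU->MRU): [56 23]
  4. access 13: MISS. Cache (LRU->MRU): [56 23 13]
  5. access 85: MISS, evict 56. Cache (LRU->MRU): [23 13 85]
  6. access 13: HIT. Cache (LRU->MRU): [23 85 13]
  7. access 23: HIT. Cache (LRU->MRU): [85 13 23]
  8. access 82: MISS, evict 85. Cache (LRU->MRU): [13 23 82]
  9. access 13: HIT. Cache (LRU->MRU): [23 82 13]
  10. access 85: MISS, evict 23. Cache (LRU->MRU): [82 13 85]
  11. access 82: HIT. Cache (LRU->MRU): [13 85 82]
  12. access 85: HIT. Cache (LRU->MRU): [13 82 85]
  13. access 82: HIT. Cache (LRU->MRU): [13 85 82]
  14. access 85: HIT. Cache (LRU->MRU): [13 82 85]
  15. access 55: MISS, evict 13. Cache (LRU->MRU): [82 85 55]
  16. access 82: HIT. Cache (LRU->MRU): [85 55 82]
  17. access 56: MISS, evict 85. Cache (LRU->MRU): [55 82 56]
  18. access 85: MISS, evict 55. Cache (LRU->MRU): [82 56 85]
  19. access 75: MISS, evict 82. Cache (LRU->MRU): [56 85 75]
Total: 9 hits, 10 misses, 7 evictions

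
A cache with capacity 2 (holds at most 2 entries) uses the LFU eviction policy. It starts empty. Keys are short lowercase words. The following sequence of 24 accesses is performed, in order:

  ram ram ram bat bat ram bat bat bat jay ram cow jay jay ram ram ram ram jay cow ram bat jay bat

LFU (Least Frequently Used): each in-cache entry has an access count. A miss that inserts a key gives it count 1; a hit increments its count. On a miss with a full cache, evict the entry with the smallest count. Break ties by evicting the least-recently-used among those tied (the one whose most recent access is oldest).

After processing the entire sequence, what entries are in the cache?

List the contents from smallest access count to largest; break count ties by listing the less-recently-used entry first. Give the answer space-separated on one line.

Answer: jay bat

Derivation:
LFU simulation (capacity=2):
  1. access ram: MISS. Cache: [ram(c=1)]
  2. access ram: HIT, count now 2. Cache: [ram(c=2)]
  3. access ram: HIT, count now 3. Cache: [ram(c=3)]
  4. access bat: MISS. Cache: [bat(c=1) ram(c=3)]
  5. access bat: HIT, count now 2. Cache: [bat(c=2) ram(c=3)]
  6. access ram: HIT, count now 4. Cache: [bat(c=2) ram(c=4)]
  7. access bat: HIT, count now 3. Cache: [bat(c=3) ram(c=4)]
  8. access bat: HIT, count now 4. Cache: [ram(c=4) bat(c=4)]
  9. access bat: HIT, count now 5. Cache: [ram(c=4) bat(c=5)]
  10. access jay: MISS, evict ram(c=4). Cache: [jay(c=1) bat(c=5)]
  11. access ram: MISS, evict jay(c=1). Cache: [ram(c=1) bat(c=5)]
  12. access cow: MISS, evict ram(c=1). Cache: [cow(c=1) bat(c=5)]
  13. access jay: MISS, evict cow(c=1). Cache: [jay(c=1) bat(c=5)]
  14. access jay: HIT, count now 2. Cache: [jay(c=2) bat(c=5)]
  15. access ram: MISS, evict jay(c=2). Cache: [ram(c=1) bat(c=5)]
  16. access ram: HIT, count now 2. Cache: [ram(c=2) bat(c=5)]
  17. access ram: HIT, count now 3. Cache: [ram(c=3) bat(c=5)]
  18. access ram: HIT, count now 4. Cache: [ram(c=4) bat(c=5)]
  19. access jay: MISS, evict ram(c=4). Cache: [jay(c=1) bat(c=5)]
  20. access cow: MISS, evict jay(c=1). Cache: [cow(c=1) bat(c=5)]
  21. access ram: MISS, evict cow(c=1). Cache: [ram(c=1) bat(c=5)]
  22. access bat: HIT, count now 6. Cache: [ram(c=1) bat(c=6)]
  23. access jay: MISS, evict ram(c=1). Cache: [jay(c=1) bat(c=6)]
  24. access bat: HIT, count now 7. Cache: [jay(c=1) bat(c=7)]
Total: 13 hits, 11 misses, 9 evictions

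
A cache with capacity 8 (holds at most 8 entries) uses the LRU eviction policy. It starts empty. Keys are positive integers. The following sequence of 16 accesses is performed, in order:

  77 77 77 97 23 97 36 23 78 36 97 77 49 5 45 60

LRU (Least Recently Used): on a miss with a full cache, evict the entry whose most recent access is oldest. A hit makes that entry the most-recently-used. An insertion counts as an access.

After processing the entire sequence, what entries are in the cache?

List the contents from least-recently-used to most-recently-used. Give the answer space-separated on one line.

Answer: 78 36 97 77 49 5 45 60

Derivation:
LRU simulation (capacity=8):
  1. access 77: MISS. Cache (LRU->MRU): [77]
  2. access 77: HIT. Cache (LRU->MRU): [77]
  3. access 77: HIT. Cache (LRU->MRU): [77]
  4. access 97: MISS. Cache (LRU->MRU): [77 97]
  5. access 23: MISS. Cache (LRU->MRU): [77 97 23]
  6. access 97: HIT. Cache (LRU->MRU): [77 23 97]
  7. access 36: MISS. Cache (LRU->MRU): [77 23 97 36]
  8. access 23: HIT. Cache (LRU->MRU): [77 97 36 23]
  9. access 78: MISS. Cache (LRU->MRU): [77 97 36 23 78]
  10. access 36: HIT. Cache (LRU->MRU): [77 97 23 78 36]
  11. access 97: HIT. Cache (LRU->MRU): [77 23 78 36 97]
  12. access 77: HIT. Cache (LRU->MRU): [23 78 36 97 77]
  13. access 49: MISS. Cache (LRU->MRU): [23 78 36 97 77 49]
  14. access 5: MISS. Cache (LRU->MRU): [23 78 36 97 77 49 5]
  15. access 45: MISS. Cache (LRU->MRU): [23 78 36 97 77 49 5 45]
  16. access 60: MISS, evict 23. Cache (LRU->MRU): [78 36 97 77 49 5 45 60]
Total: 7 hits, 9 misses, 1 evictions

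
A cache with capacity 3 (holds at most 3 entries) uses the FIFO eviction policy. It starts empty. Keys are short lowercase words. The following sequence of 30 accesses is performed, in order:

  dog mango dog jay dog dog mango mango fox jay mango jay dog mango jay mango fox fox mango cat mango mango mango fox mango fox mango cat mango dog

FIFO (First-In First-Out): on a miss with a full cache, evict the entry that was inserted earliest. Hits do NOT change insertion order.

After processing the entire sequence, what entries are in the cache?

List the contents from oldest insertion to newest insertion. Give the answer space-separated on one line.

FIFO simulation (capacity=3):
  1. access dog: MISS. Cache (old->new): [dog]
  2. access mango: MISS. Cache (old->new): [dog mango]
  3. access dog: HIT. Cache (old->new): [dog mango]
  4. access jay: MISS. Cache (old->new): [dog mango jay]
  5. access dog: HIT. Cache (old->new): [dog mango jay]
  6. access dog: HIT. Cache (old->new): [dog mango jay]
  7. access mango: HIT. Cache (old->new): [dog mango jay]
  8. access mango: HIT. Cache (old->new): [dog mango jay]
  9. access fox: MISS, evict dog. Cache (old->new): [mango jay fox]
  10. access jay: HIT. Cache (old->new): [mango jay fox]
  11. access mango: HIT. Cache (old->new): [mango jay fox]
  12. access jay: HIT. Cache (old->new): [mango jay fox]
  13. access dog: MISS, evict mango. Cache (old->new): [jay fox dog]
  14. access mango: MISS, evict jay. Cache (old->new): [fox dog mango]
  15. access jay: MISS, evict fox. Cache (old->new): [dog mango jay]
  16. access mango: HIT. Cache (old->new): [dog mango jay]
  17. access fox: MISS, evict dog. Cache (old->new): [mango jay fox]
  18. access fox: HIT. Cache (old->new): [mango jay fox]
  19. access mango: HIT. Cache (old->new): [mango jay fox]
  20. access cat: MISS, evict mango. Cache (old->new): [jay fox cat]
  21. access mango: MISS, evict jay. Cache (old->new): [fox cat mango]
  22. access mango: HIT. Cache (old->new): [fox cat mango]
  23. access mango: HIT. Cache (old->new): [fox cat mango]
  24. access fox: HIT. Cache (old->new): [fox cat mango]
  25. access mango: HIT. Cache (old->new): [fox cat mango]
  26. access fox: HIT. Cache (old->new): [fox cat mango]
  27. access mango: HIT. Cache (old->new): [fox cat mango]
  28. access cat: HIT. Cache (old->new): [fox cat mango]
  29. access mango: HIT. Cache (old->new): [fox cat mango]
  30. access dog: MISS, evict fox. Cache (old->new): [cat mango dog]
Total: 19 hits, 11 misses, 8 evictions

Answer: cat mango dog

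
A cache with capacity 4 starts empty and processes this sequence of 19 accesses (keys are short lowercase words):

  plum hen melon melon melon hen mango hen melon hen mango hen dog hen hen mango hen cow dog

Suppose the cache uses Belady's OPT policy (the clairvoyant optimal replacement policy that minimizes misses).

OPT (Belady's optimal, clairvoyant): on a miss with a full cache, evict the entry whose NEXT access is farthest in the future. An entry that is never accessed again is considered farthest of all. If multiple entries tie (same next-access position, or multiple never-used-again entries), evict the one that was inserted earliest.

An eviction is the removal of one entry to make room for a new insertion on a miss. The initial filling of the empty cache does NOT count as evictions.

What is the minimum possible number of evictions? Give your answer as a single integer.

Answer: 2

Derivation:
OPT (Belady) simulation (capacity=4):
  1. access plum: MISS. Cache: [plum]
  2. access hen: MISS. Cache: [plum hen]
  3. access melon: MISS. Cache: [plum hen melon]
  4. access melon: HIT. Next use of melon: step 5. Cache: [plum hen melon]
  5. access melon: HIT. Next use of melon: step 9. Cache: [plum hen melon]
  6. access hen: HIT. Next use of hen: step 8. Cache: [plum hen melon]
  7. access mango: MISS. Cache: [plum hen melon mango]
  8. access hen: HIT. Next use of hen: step 10. Cache: [plum hen melon mango]
  9. access melon: HIT. Next use of melon: never. Cache: [plum hen melon mango]
  10. access hen: HIT. Next use of hen: step 12. Cache: [plum hen melon mango]
  11. access mango: HIT. Next use of mango: step 16. Cache: [plum hen melon mango]
  12. access hen: HIT. Next use of hen: step 14. Cache: [plum hen melon mango]
  13. access dog: MISS, evict plum (next use: never). Cache: [hen melon mango dog]
  14. access hen: HIT. Next use of hen: step 15. Cache: [hen melon mango dog]
  15. access hen: HIT. Next use of hen: step 17. Cache: [hen melon mango dog]
  16. access mango: HIT. Next use of mango: never. Cache: [hen melon mango dog]
  17. access hen: HIT. Next use of hen: never. Cache: [hen melon mango dog]
  18. access cow: MISS, evict hen (next use: never). Cache: [melon mango dog cow]
  19. access dog: HIT. Next use of dog: never. Cache: [melon mango dog cow]
Total: 13 hits, 6 misses, 2 evictions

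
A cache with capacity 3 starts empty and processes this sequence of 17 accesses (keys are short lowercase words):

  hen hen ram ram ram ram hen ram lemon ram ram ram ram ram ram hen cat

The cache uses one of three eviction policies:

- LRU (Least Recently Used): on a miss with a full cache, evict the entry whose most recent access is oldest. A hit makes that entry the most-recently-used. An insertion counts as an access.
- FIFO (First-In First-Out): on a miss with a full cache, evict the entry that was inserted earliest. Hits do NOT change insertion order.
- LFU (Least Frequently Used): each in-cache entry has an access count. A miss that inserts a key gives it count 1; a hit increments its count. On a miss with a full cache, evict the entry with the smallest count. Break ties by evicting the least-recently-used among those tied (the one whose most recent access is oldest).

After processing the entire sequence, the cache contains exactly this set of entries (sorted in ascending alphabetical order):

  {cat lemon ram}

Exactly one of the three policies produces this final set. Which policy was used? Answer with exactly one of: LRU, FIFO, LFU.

Simulating under each policy and comparing final sets:
  LRU: final set = {cat hen ram} -> differs
  FIFO: final set = {cat lemon ram} -> MATCHES target
  LFU: final set = {cat hen ram} -> differs
Only FIFO produces the target set.

Answer: FIFO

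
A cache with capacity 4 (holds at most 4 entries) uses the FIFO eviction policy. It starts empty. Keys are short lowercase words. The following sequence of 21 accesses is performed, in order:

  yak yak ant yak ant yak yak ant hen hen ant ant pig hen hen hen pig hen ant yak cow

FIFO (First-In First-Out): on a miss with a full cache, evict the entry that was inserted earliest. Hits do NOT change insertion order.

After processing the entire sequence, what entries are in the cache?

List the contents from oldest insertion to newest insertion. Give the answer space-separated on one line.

Answer: ant hen pig cow

Derivation:
FIFO simulation (capacity=4):
  1. access yak: MISS. Cache (old->new): [yak]
  2. access yak: HIT. Cache (old->new): [yak]
  3. access ant: MISS. Cache (old->new): [yak ant]
  4. access yak: HIT. Cache (old->new): [yak ant]
  5. access ant: HIT. Cache (old->new): [yak ant]
  6. access yak: HIT. Cache (old->new): [yak ant]
  7. access yak: HIT. Cache (old->new): [yak ant]
  8. access ant: HIT. Cache (old->new): [yak ant]
  9. access hen: MISS. Cache (old->new): [yak ant hen]
  10. access hen: HIT. Cache (old->new): [yak ant hen]
  11. access ant: HIT. Cache (old->new): [yak ant hen]
  12. access ant: HIT. Cache (old->new): [yak ant hen]
  13. access pig: MISS. Cache (old->new): [yak ant hen pig]
  14. access hen: HIT. Cache (old->new): [yak ant hen pig]
  15. access hen: HIT. Cache (old->new): [yak ant hen pig]
  16. access hen: HIT. Cache (old->new): [yak ant hen pig]
  17. access pig: HIT. Cache (old->new): [yak ant hen pig]
  18. access hen: HIT. Cache (old->new): [yak ant hen pig]
  19. access ant: HIT. Cache (old->new): [yak ant hen pig]
  20. access yak: HIT. Cache (old->new): [yak ant hen pig]
  21. access cow: MISS, evict yak. Cache (old->new): [ant hen pig cow]
Total: 16 hits, 5 misses, 1 evictions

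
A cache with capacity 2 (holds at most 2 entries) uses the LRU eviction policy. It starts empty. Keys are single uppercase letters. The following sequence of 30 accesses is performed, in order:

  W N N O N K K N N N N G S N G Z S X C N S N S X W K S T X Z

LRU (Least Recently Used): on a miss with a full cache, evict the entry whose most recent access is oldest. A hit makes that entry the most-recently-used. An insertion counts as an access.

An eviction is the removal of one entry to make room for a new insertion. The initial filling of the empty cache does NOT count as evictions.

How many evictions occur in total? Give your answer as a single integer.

Answer: 19

Derivation:
LRU simulation (capacity=2):
  1. access W: MISS. Cache (LRU->MRU): [W]
  2. access N: MISS. Cache (LRU->MRU): [W N]
  3. access N: HIT. Cache (LRU->MRU): [W N]
  4. access O: MISS, evict W. Cache (LRU->MRU): [N O]
  5. access N: HIT. Cache (LRU->MRU): [O N]
  6. access K: MISS, evict O. Cache (LRU->MRU): [N K]
  7. access K: HIT. Cache (LRU->MRU): [N K]
  8. access N: HIT. Cache (LRU->MRU): [K N]
  9. access N: HIT. Cache (LRU->MRU): [K N]
  10. access N: HIT. Cache (LRU->MRU): [K N]
  11. access N: HIT. Cache (LRU->MRU): [K N]
  12. access G: MISS, evict K. Cache (LRU->MRU): [N G]
  13. access S: MISS, evict N. Cache (LRU->MRU): [G S]
  14. access N: MISS, evict G. Cache (LRU->MRU): [S N]
  15. access G: MISS, evict S. Cache (LRU->MRU): [N G]
  16. access Z: MISS, evict N. Cache (LRU->MRU): [G Z]
  17. access S: MISS, evict G. Cache (LRU->MRU): [Z S]
  18. access X: MISS, evict Z. Cache (LRU->MRU): [S X]
  19. access C: MISS, evict S. Cache (LRU->MRU): [X C]
  20. access N: MISS, evict X. Cache (LRU->MRU): [C N]
  21. access S: MISS, evict C. Cache (LRU->MRU): [N S]
  22. access N: HIT. Cache (LRU->MRU): [S N]
  23. access S: HIT. Cache (LRU->MRU): [N S]
  24. access X: MISS, evict N. Cache (LRU->MRU): [S X]
  25. access W: MISS, evict S. Cache (LRU->MRU): [X W]
  26. access K: MISS, evict X. Cache (LRU->MRU): [W K]
  27. access S: MISS, evict W. Cache (LRU->MRU): [K S]
  28. access T: MISS, evict K. Cache (LRU->MRU): [S T]
  29. access X: MISS, evict S. Cache (LRU->MRU): [T X]
  30. access Z: MISS, evict T. Cache (LRU->MRU): [X Z]
Total: 9 hits, 21 misses, 19 evictions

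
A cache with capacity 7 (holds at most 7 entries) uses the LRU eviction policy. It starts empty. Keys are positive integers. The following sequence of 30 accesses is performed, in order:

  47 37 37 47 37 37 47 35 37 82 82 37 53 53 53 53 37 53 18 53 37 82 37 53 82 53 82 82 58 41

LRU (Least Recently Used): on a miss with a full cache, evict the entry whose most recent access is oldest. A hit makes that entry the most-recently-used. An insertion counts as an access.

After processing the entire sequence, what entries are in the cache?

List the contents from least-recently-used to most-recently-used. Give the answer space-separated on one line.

Answer: 35 18 37 53 82 58 41

Derivation:
LRU simulation (capacity=7):
  1. access 47: MISS. Cache (LRU->MRU): [47]
  2. access 37: MISS. Cache (LRU->MRU): [47 37]
  3. access 37: HIT. Cache (LRU->MRU): [47 37]
  4. access 47: HIT. Cache (LRU->MRU): [37 47]
  5. access 37: HIT. Cache (LRU->MRU): [47 37]
  6. access 37: HIT. Cache (LRU->MRU): [47 37]
  7. access 47: HIT. Cache (LRU->MRU): [37 47]
  8. access 35: MISS. Cache (LRU->MRU): [37 47 35]
  9. access 37: HIT. Cache (LRU->MRU): [47 35 37]
  10. access 82: MISS. Cache (LRU->MRU): [47 35 37 82]
  11. access 82: HIT. Cache (LRU->MRU): [47 35 37 82]
  12. access 37: HIT. Cache (LRU->MRU): [47 35 82 37]
  13. access 53: MISS. Cache (LRU->MRU): [47 35 82 37 53]
  14. access 53: HIT. Cache (LRU->MRU): [47 35 82 37 53]
  15. access 53: HIT. Cache (LRU->MRU): [47 35 82 37 53]
  16. access 53: HIT. Cache (LRU->MRU): [47 35 82 37 53]
  17. access 37: HIT. Cache (LRU->MRU): [47 35 82 53 37]
  18. access 53: HIT. Cache (LRU->MRU): [47 35 82 37 53]
  19. access 18: MISS. Cache (LRU->MRU): [47 35 82 37 53 18]
  20. access 53: HIT. Cache (LRU->MRU): [47 35 82 37 18 53]
  21. access 37: HIT. Cache (LRU->MRU): [47 35 82 18 53 37]
  22. access 82: HIT. Cache (LRU->MRU): [47 35 18 53 37 82]
  23. access 37: HIT. Cache (LRU->MRU): [47 35 18 53 82 37]
  24. access 53: HIT. Cache (LRU->MRU): [47 35 18 82 37 53]
  25. access 82: HIT. Cache (LRU->MRU): [47 35 18 37 53 82]
  26. access 53: HIT. Cache (LRU->MRU): [47 35 18 37 82 53]
  27. access 82: HIT. Cache (LRU->MRU): [47 35 18 37 53 82]
  28. access 82: HIT. Cache (LRU->MRU): [47 35 18 37 53 82]
  29. access 58: MISS. Cache (LRU->MRU): [47 35 18 37 53 82 58]
  30. access 41: MISS, evict 47. Cache (LRU->MRU): [35 18 37 53 82 58 41]
Total: 22 hits, 8 misses, 1 evictions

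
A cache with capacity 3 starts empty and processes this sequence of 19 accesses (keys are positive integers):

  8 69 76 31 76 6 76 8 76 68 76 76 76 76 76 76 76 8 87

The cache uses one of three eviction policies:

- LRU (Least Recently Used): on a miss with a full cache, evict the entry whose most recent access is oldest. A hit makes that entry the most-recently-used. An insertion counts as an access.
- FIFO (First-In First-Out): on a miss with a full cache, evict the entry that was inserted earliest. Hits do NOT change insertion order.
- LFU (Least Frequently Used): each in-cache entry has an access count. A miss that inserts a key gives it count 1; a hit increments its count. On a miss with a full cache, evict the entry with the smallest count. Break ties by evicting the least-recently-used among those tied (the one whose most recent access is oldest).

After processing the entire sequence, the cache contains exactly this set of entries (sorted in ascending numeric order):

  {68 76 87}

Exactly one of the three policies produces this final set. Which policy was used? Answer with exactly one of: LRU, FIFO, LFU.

Simulating under each policy and comparing final sets:
  LRU: final set = {8 76 87} -> differs
  FIFO: final set = {68 76 87} -> MATCHES target
  LFU: final set = {8 76 87} -> differs
Only FIFO produces the target set.

Answer: FIFO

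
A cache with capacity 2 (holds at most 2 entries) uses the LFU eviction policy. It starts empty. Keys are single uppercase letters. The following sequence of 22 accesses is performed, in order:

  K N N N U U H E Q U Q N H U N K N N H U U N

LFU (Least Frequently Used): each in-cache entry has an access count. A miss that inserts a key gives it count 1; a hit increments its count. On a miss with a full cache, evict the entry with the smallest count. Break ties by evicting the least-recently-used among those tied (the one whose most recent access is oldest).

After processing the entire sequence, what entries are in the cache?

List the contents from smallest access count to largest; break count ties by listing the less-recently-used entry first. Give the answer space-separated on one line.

Answer: U N

Derivation:
LFU simulation (capacity=2):
  1. access K: MISS. Cache: [K(c=1)]
  2. access N: MISS. Cache: [K(c=1) N(c=1)]
  3. access N: HIT, count now 2. Cache: [K(c=1) N(c=2)]
  4. access N: HIT, count now 3. Cache: [K(c=1) N(c=3)]
  5. access U: MISS, evict K(c=1). Cache: [U(c=1) N(c=3)]
  6. access U: HIT, count now 2. Cache: [U(c=2) N(c=3)]
  7. access H: MISS, evict U(c=2). Cache: [H(c=1) N(c=3)]
  8. access E: MISS, evict H(c=1). Cache: [E(c=1) N(c=3)]
  9. access Q: MISS, evict E(c=1). Cache: [Q(c=1) N(c=3)]
  10. access U: MISS, evict Q(c=1). Cache: [U(c=1) N(c=3)]
  11. access Q: MISS, evict U(c=1). Cache: [Q(c=1) N(c=3)]
  12. access N: HIT, count now 4. Cache: [Q(c=1) N(c=4)]
  13. access H: MISS, evict Q(c=1). Cache: [H(c=1) N(c=4)]
  14. access U: MISS, evict H(c=1). Cache: [U(c=1) N(c=4)]
  15. access N: HIT, count now 5. Cache: [U(c=1) N(c=5)]
  16. access K: MISS, evict U(c=1). Cache: [K(c=1) N(c=5)]
  17. access N: HIT, count now 6. Cache: [K(c=1) N(c=6)]
  18. access N: HIT, count now 7. Cache: [K(c=1) N(c=7)]
  19. access H: MISS, evict K(c=1). Cache: [H(c=1) N(c=7)]
  20. access U: MISS, evict H(c=1). Cache: [U(c=1) N(c=7)]
  21. access U: HIT, count now 2. Cache: [U(c=2) N(c=7)]
  22. access N: HIT, count now 8. Cache: [U(c=2) N(c=8)]
Total: 9 hits, 13 misses, 11 evictions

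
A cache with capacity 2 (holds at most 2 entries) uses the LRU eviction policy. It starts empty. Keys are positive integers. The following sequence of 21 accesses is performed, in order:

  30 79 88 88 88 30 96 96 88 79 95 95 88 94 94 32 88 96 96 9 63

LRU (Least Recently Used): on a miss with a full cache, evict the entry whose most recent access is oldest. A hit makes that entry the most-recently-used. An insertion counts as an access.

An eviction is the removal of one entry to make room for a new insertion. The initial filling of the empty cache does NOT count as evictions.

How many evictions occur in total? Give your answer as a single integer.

LRU simulation (capacity=2):
  1. access 30: MISS. Cache (LRU->MRU): [30]
  2. access 79: MISS. Cache (LRU->MRU): [30 79]
  3. access 88: MISS, evict 30. Cache (LRU->MRU): [79 88]
  4. access 88: HIT. Cache (LRU->MRU): [79 88]
  5. access 88: HIT. Cache (LRU->MRU): [79 88]
  6. access 30: MISS, evict 79. Cache (LRU->MRU): [88 30]
  7. access 96: MISS, evict 88. Cache (LRU->MRU): [30 96]
  8. access 96: HIT. Cache (LRU->MRU): [30 96]
  9. access 88: MISS, evict 30. Cache (LRU->MRU): [96 88]
  10. access 79: MISS, evict 96. Cache (LRU->MRU): [88 79]
  11. access 95: MISS, evict 88. Cache (LRU->MRU): [79 95]
  12. access 95: HIT. Cache (LRU->MRU): [79 95]
  13. access 88: MISS, evict 79. Cache (LRU->MRU): [95 88]
  14. access 94: MISS, evict 95. Cache (LRU->MRU): [88 94]
  15. access 94: HIT. Cache (LRU->MRU): [88 94]
  16. access 32: MISS, evict 88. Cache (LRU->MRU): [94 32]
  17. access 88: MISS, evict 94. Cache (LRU->MRU): [32 88]
  18. access 96: MISS, evict 32. Cache (LRU->MRU): [88 96]
  19. access 96: HIT. Cache (LRU->MRU): [88 96]
  20. access 9: MISS, evict 88. Cache (LRU->MRU): [96 9]
  21. access 63: MISS, evict 96. Cache (LRU->MRU): [9 63]
Total: 6 hits, 15 misses, 13 evictions

Answer: 13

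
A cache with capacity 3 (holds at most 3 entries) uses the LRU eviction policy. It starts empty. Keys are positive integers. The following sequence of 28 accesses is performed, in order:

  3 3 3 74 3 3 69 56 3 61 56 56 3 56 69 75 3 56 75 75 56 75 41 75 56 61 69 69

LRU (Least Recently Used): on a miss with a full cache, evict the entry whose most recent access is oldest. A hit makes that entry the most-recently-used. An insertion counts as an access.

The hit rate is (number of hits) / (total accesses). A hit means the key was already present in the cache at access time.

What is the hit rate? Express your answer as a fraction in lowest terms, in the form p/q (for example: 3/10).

Answer: 4/7

Derivation:
LRU simulation (capacity=3):
  1. access 3: MISS. Cache (LRU->MRU): [3]
  2. access 3: HIT. Cache (LRU->MRU): [3]
  3. access 3: HIT. Cache (LRU->MRU): [3]
  4. access 74: MISS. Cache (LRU->MRU): [3 74]
  5. access 3: HIT. Cache (LRU->MRU): [74 3]
  6. access 3: HIT. Cache (LRU->MRU): [74 3]
  7. access 69: MISS. Cache (LRU->MRU): [74 3 69]
  8. access 56: MISS, evict 74. Cache (LRU->MRU): [3 69 56]
  9. access 3: HIT. Cache (LRU->MRU): [69 56 3]
  10. access 61: MISS, evict 69. Cache (LRU->MRU): [56 3 61]
  11. access 56: HIT. Cache (LRU->MRU): [3 61 56]
  12. access 56: HIT. Cache (LRU->MRU): [3 61 56]
  13. access 3: HIT. Cache (LRU->MRU): [61 56 3]
  14. access 56: HIT. Cache (LRU->MRU): [61 3 56]
  15. access 69: MISS, evict 61. Cache (LRU->MRU): [3 56 69]
  16. access 75: MISS, evict 3. Cache (LRU->MRU): [56 69 75]
  17. access 3: MISS, evict 56. Cache (LRU->MRU): [69 75 3]
  18. access 56: MISS, evict 69. Cache (LRU->MRU): [75 3 56]
  19. access 75: HIT. Cache (LRU->MRU): [3 56 75]
  20. access 75: HIT. Cache (LRU->MRU): [3 56 75]
  21. access 56: HIT. Cache (LRU->MRU): [3 75 56]
  22. access 75: HIT. Cache (LRU->MRU): [3 56 75]
  23. access 41: MISS, evict 3. Cache (LRU->MRU): [56 75 41]
  24. access 75: HIT. Cache (LRU->MRU): [56 41 75]
  25. access 56: HIT. Cache (LRU->MRU): [41 75 56]
  26. access 61: MISS, evict 41. Cache (LRU->MRU): [75 56 61]
  27. access 69: MISS, evict 75. Cache (LRU->MRU): [56 61 69]
  28. access 69: HIT. Cache (LRU->MRU): [56 61 69]
Total: 16 hits, 12 misses, 9 evictions

Hit rate = 16/28 = 4/7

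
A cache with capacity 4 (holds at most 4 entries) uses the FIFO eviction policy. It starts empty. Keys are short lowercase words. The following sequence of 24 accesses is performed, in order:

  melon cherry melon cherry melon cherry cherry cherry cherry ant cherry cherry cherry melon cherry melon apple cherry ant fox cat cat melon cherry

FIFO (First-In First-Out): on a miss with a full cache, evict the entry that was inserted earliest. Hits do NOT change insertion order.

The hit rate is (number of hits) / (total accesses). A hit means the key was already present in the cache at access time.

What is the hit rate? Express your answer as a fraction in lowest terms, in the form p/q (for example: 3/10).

Answer: 2/3

Derivation:
FIFO simulation (capacity=4):
  1. access melon: MISS. Cache (old->new): [melon]
  2. access cherry: MISS. Cache (old->new): [melon cherry]
  3. access melon: HIT. Cache (old->new): [melon cherry]
  4. access cherry: HIT. Cache (old->new): [melon cherry]
  5. access melon: HIT. Cache (old->new): [melon cherry]
  6. access cherry: HIT. Cache (old->new): [melon cherry]
  7. access cherry: HIT. Cache (old->new): [melon cherry]
  8. access cherry: HIT. Cache (old->new): [melon cherry]
  9. access cherry: HIT. Cache (old->new): [melon cherry]
  10. access ant: MISS. Cache (old->new): [melon cherry ant]
  11. access cherry: HIT. Cache (old->new): [melon cherry ant]
  12. access cherry: HIT. Cache (old->new): [melon cherry ant]
  13. access cherry: HIT. Cache (old->new): [melon cherry ant]
  14. access melon: HIT. Cache (old->new): [melon cherry ant]
  15. access cherry: HIT. Cache (old->new): [melon cherry ant]
  16. access melon: HIT. Cache (old->new): [melon cherry ant]
  17. access apple: MISS. Cache (old->new): [melon cherry ant apple]
  18. access cherry: HIT. Cache (old->new): [melon cherry ant apple]
  19. access ant: HIT. Cache (old->new): [melon cherry ant apple]
  20. access fox: MISS, evict melon. Cache (old->new): [cherry ant apple fox]
  21. access cat: MISS, evict cherry. Cache (old->new): [ant apple fox cat]
  22. access cat: HIT. Cache (old->new): [ant apple fox cat]
  23. access melon: MISS, evict ant. Cache (old->new): [apple fox cat melon]
  24. access cherry: MISS, evict apple. Cache (old->new): [fox cat melon cherry]
Total: 16 hits, 8 misses, 4 evictions

Hit rate = 16/24 = 2/3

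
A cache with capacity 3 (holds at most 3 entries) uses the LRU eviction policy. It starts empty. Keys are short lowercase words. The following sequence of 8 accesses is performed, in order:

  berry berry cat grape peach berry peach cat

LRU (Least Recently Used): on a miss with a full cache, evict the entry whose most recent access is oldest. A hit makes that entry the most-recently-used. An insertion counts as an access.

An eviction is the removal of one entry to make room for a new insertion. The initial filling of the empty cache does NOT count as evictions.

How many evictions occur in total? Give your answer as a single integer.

Answer: 3

Derivation:
LRU simulation (capacity=3):
  1. access berry: MISS. Cache (LRU->MRU): [berry]
  2. access berry: HIT. Cache (LRU->MRU): [berry]
  3. access cat: MISS. Cache (LRU->MRU): [berry cat]
  4. access grape: MISS. Cache (LRU->MRU): [berry cat grape]
  5. access peach: MISS, evict berry. Cache (LRU->MRU): [cat grape peach]
  6. access berry: MISS, evict cat. Cache (LRU->MRU): [grape peach berry]
  7. access peach: HIT. Cache (LRU->MRU): [grape berry peach]
  8. access cat: MISS, evict grape. Cache (LRU->MRU): [berry peach cat]
Total: 2 hits, 6 misses, 3 evictions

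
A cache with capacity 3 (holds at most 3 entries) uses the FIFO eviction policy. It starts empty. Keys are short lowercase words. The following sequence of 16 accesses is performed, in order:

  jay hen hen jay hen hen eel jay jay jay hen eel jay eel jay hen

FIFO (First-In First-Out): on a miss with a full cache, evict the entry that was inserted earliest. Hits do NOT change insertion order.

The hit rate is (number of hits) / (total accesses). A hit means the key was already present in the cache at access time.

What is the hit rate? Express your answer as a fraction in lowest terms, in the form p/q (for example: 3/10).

Answer: 13/16

Derivation:
FIFO simulation (capacity=3):
  1. access jay: MISS. Cache (old->new): [jay]
  2. access hen: MISS. Cache (old->new): [jay hen]
  3. access hen: HIT. Cache (old->new): [jay hen]
  4. access jay: HIT. Cache (old->new): [jay hen]
  5. access hen: HIT. Cache (old->new): [jay hen]
  6. access hen: HIT. Cache (old->new): [jay hen]
  7. access eel: MISS. Cache (old->new): [jay hen eel]
  8. access jay: HIT. Cache (old->new): [jay hen eel]
  9. access jay: HIT. Cache (old->new): [jay hen eel]
  10. access jay: HIT. Cache (old->new): [jay hen eel]
  11. access hen: HIT. Cache (old->new): [jay hen eel]
  12. access eel: HIT. Cache (old->new): [jay hen eel]
  13. access jay: HIT. Cache (old->new): [jay hen eel]
  14. access eel: HIT. Cache (old->new): [jay hen eel]
  15. access jay: HIT. Cache (old->new): [jay hen eel]
  16. access hen: HIT. Cache (old->new): [jay hen eel]
Total: 13 hits, 3 misses, 0 evictions

Hit rate = 13/16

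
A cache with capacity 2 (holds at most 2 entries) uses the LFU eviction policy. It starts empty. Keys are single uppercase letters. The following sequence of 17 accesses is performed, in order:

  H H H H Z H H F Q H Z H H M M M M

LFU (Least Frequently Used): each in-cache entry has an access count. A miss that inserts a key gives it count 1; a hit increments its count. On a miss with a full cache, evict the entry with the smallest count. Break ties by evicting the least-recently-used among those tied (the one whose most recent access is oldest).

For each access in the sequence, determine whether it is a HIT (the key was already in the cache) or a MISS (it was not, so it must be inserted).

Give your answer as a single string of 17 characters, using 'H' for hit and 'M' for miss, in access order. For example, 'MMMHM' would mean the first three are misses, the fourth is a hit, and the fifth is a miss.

LFU simulation (capacity=2):
  1. access H: MISS. Cache: [H(c=1)]
  2. access H: HIT, count now 2. Cache: [H(c=2)]
  3. access H: HIT, count now 3. Cache: [H(c=3)]
  4. access H: HIT, count now 4. Cache: [H(c=4)]
  5. access Z: MISS. Cache: [Z(c=1) H(c=4)]
  6. access H: HIT, count now 5. Cache: [Z(c=1) H(c=5)]
  7. access H: HIT, count now 6. Cache: [Z(c=1) H(c=6)]
  8. access F: MISS, evict Z(c=1). Cache: [F(c=1) H(c=6)]
  9. access Q: MISS, evict F(c=1). Cache: [Q(c=1) H(c=6)]
  10. access H: HIT, count now 7. Cache: [Q(c=1) H(c=7)]
  11. access Z: MISS, evict Q(c=1). Cache: [Z(c=1) H(c=7)]
  12. access H: HIT, count now 8. Cache: [Z(c=1) H(c=8)]
  13. access H: HIT, count now 9. Cache: [Z(c=1) H(c=9)]
  14. access M: MISS, evict Z(c=1). Cache: [M(c=1) H(c=9)]
  15. access M: HIT, count now 2. Cache: [M(c=2) H(c=9)]
  16. access M: HIT, count now 3. Cache: [M(c=3) H(c=9)]
  17. access M: HIT, count now 4. Cache: [M(c=4) H(c=9)]
Total: 11 hits, 6 misses, 4 evictions

Answer: MHHHMHHMMHMHHMHHH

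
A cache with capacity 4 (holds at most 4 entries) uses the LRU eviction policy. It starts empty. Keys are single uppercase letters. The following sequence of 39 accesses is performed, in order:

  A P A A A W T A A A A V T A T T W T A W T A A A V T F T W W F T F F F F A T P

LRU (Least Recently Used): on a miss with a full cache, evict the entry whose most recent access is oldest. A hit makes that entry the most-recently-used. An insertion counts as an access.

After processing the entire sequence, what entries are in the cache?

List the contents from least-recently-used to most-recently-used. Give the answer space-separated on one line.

Answer: F A T P

Derivation:
LRU simulation (capacity=4):
  1. access A: MISS. Cache (LRU->MRU): [A]
  2. access P: MISS. Cache (LRU->MRU): [A P]
  3. access A: HIT. Cache (LRU->MRU): [P A]
  4. access A: HIT. Cache (LRU->MRU): [P A]
  5. access A: HIT. Cache (LRU->MRU): [P A]
  6. access W: MISS. Cache (LRU->MRU): [P A W]
  7. access T: MISS. Cache (LRU->MRU): [P A W T]
  8. access A: HIT. Cache (LRU->MRU): [P W T A]
  9. access A: HIT. Cache (LRU->MRU): [P W T A]
  10. access A: HIT. Cache (LRU->MRU): [P W T A]
  11. access A: HIT. Cache (LRU->MRU): [P W T A]
  12. access V: MISS, evict P. Cache (LRU->MRU): [W T A V]
  13. access T: HIT. Cache (LRU->MRU): [W A V T]
  14. access A: HIT. Cache (LRU->MRU): [W V T A]
  15. access T: HIT. Cache (LRU->MRU): [W V A T]
  16. access T: HIT. Cache (LRU->MRU): [W V A T]
  17. access W: HIT. Cache (LRU->MRU): [V A T W]
  18. access T: HIT. Cache (LRU->MRU): [V A W T]
  19. access A: HIT. Cache (LRU->MRU): [V W T A]
  20. access W: HIT. Cache (LRU->MRU): [V T A W]
  21. access T: HIT. Cache (LRU->MRU): [V A W T]
  22. access A: HIT. Cache (LRU->MRU): [V W T A]
  23. access A: HIT. Cache (LRU->MRU): [V W T A]
  24. access A: HIT. Cache (LRU->MRU): [V W T A]
  25. access V: HIT. Cache (LRU->MRU): [W T A V]
  26. access T: HIT. Cache (LRU->MRU): [W A V T]
  27. access F: MISS, evict W. Cache (LRU->MRU): [A V T F]
  28. access T: HIT. Cache (LRU->MRU): [A V F T]
  29. access W: MISS, evict A. Cache (LRU->MRU): [V F T W]
  30. access W: HIT. Cache (LRU->MRU): [V F T W]
  31. access F: HIT. Cache (LRU->MRU): [V T W F]
  32. access T: HIT. Cache (LRU->MRU): [V W F T]
  33. access F: HIT. Cache (LRU->MRU): [V W T F]
  34. access F: HIT. Cache (LRU->MRU): [V W T F]
  35. access F: HIT. Cache (LRU->MRU): [V W T F]
  36. access F: HIT. Cache (LRU->MRU): [V W T F]
  37. access A: MISS, evict V. Cache (LRU->MRU): [W T F A]
  38. access T: HIT. Cache (LRU->MRU): [W F A T]
  39. access P: MISS, evict W. Cache (LRU->MRU): [F A T P]
Total: 30 hits, 9 misses, 5 evictions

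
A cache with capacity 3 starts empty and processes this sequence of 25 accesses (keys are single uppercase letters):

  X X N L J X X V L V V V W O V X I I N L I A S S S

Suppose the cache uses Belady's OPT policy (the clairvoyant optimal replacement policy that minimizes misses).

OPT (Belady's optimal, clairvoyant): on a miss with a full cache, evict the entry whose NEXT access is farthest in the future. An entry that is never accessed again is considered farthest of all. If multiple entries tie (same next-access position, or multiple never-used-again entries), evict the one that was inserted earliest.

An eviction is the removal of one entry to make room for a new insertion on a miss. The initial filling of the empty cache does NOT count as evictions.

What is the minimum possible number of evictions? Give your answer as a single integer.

Answer: 9

Derivation:
OPT (Belady) simulation (capacity=3):
  1. access X: MISS. Cache: [X]
  2. access X: HIT. Next use of X: step 6. Cache: [X]
  3. access N: MISS. Cache: [X N]
  4. access L: MISS. Cache: [X N L]
  5. access J: MISS, evict N (next use: step 19). Cache: [X L J]
  6. access X: HIT. Next use of X: step 7. Cache: [X L J]
  7. access X: HIT. Next use of X: step 16. Cache: [X L J]
  8. access V: MISS, evict J (next use: never). Cache: [X L V]
  9. access L: HIT. Next use of L: step 20. Cache: [X L V]
  10. access V: HIT. Next use of V: step 11. Cache: [X L V]
  11. access V: HIT. Next use of V: step 12. Cache: [X L V]
  12. access V: HIT. Next use of V: step 15. Cache: [X L V]
  13. access W: MISS, evict L (next use: step 20). Cache: [X V W]
  14. access O: MISS, evict W (next use: never). Cache: [X V O]
  15. access V: HIT. Next use of V: never. Cache: [X V O]
  16. access X: HIT. Next use of X: never. Cache: [X V O]
  17. access I: MISS, evict X (next use: never). Cache: [V O I]
  18. access I: HIT. Next use of I: step 21. Cache: [V O I]
  19. access N: MISS, evict V (next use: never). Cache: [O I N]
  20. access L: MISS, evict O (next use: never). Cache: [I N L]
  21. access I: HIT. Next use of I: never. Cache: [I N L]
  22. access A: MISS, evict I (next use: never). Cache: [N L A]
  23. access S: MISS, evict N (next use: never). Cache: [L A S]
  24. access S: HIT. Next use of S: step 25. Cache: [L A S]
  25. access S: HIT. Next use of S: never. Cache: [L A S]
Total: 13 hits, 12 misses, 9 evictions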